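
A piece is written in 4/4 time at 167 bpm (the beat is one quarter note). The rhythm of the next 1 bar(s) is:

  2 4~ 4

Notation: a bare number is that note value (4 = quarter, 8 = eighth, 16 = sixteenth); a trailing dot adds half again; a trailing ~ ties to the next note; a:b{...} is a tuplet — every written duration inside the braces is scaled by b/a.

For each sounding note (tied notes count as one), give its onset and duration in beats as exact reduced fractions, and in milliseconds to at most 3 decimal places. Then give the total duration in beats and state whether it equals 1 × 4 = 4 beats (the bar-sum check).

1) 0.0ms=0b +718.563ms=2b
2) 718.563ms=2b +718.563ms=2b
Σ=4b of 4 (167bpm 4/4) — PASS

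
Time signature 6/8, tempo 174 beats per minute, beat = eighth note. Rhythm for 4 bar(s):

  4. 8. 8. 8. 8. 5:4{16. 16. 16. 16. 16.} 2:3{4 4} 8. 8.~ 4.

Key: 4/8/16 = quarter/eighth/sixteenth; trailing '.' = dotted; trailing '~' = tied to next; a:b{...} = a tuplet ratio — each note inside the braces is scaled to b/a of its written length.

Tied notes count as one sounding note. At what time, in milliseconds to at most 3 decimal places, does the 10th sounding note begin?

note 10 onset = 57/5b = 3931.034ms

1. 0.0ms @ 0 + 1034.483ms (3)
2. 1034.483ms @ 3 + 517.241ms (3/2)
3. 1551.724ms @ 9/2 + 517.241ms (3/2)
4. 2068.966ms @ 6 + 517.241ms (3/2)
5. 2586.207ms @ 15/2 + 517.241ms (3/2)
6. 3103.448ms @ 9 + 206.897ms (3/5)
7. 3310.345ms @ 48/5 + 206.897ms (3/5)
8. 3517.241ms @ 51/5 + 206.897ms (3/5)
9. 3724.138ms @ 54/5 + 206.897ms (3/5)
10. 3931.034ms @ 57/5 + 206.897ms (3/5)
11. 4137.931ms @ 12 + 1034.483ms (3)
12. 5172.414ms @ 15 + 1034.483ms (3)
13. 6206.897ms @ 18 + 517.241ms (3/2)
14. 6724.138ms @ 39/2 + 1551.724ms (9/2)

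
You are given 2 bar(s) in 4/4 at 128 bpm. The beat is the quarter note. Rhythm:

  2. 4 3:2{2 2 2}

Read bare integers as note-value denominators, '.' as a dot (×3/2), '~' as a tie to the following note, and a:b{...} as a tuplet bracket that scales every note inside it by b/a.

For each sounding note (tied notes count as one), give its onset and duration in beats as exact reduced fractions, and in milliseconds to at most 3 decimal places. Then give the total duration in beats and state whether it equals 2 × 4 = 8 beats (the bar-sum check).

1) 0.0ms=0b +1406.25ms=3b
2) 1406.25ms=3b +468.75ms=1b
3) 1875.0ms=4b +625.0ms=4/3b
4) 2500.0ms=16/3b +625.0ms=4/3b
5) 3125.0ms=20/3b +625.0ms=4/3b
Σ=8b of 8 (128bpm 4/4) — PASS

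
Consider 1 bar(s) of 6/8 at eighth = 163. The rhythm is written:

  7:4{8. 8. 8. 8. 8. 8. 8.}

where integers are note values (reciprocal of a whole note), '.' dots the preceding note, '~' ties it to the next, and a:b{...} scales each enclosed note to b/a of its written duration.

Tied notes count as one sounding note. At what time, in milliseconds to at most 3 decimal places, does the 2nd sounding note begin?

1. 0.0ms @ 0 + 315.513ms (6/7)
2. 315.513ms @ 6/7 + 315.513ms (6/7)
3. 631.025ms @ 12/7 + 315.513ms (6/7)
4. 946.538ms @ 18/7 + 315.513ms (6/7)
5. 1262.051ms @ 24/7 + 315.513ms (6/7)
6. 1577.564ms @ 30/7 + 315.513ms (6/7)
7. 1893.076ms @ 36/7 + 315.513ms (6/7)

note 2 onset = 6/7b = 315.513ms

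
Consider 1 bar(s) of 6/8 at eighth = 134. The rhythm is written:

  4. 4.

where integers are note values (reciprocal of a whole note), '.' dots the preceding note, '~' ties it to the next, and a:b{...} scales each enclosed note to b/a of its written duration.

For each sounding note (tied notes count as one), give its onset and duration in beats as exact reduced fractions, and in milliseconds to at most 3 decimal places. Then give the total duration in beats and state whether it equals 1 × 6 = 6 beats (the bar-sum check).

1) 0.0ms=0b +1343.284ms=3b
2) 1343.284ms=3b +1343.284ms=3b
Σ=6b of 6 (134bpm 6/8) — PASS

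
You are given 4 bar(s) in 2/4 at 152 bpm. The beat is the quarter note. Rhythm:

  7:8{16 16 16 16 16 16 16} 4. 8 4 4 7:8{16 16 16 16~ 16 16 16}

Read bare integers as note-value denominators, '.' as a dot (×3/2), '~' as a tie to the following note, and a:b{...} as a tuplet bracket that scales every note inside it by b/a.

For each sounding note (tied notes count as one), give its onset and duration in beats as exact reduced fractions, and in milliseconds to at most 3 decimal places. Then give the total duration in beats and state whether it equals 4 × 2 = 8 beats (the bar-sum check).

1) 0.0ms=0b +112.782ms=2/7b
2) 112.782ms=2/7b +112.782ms=2/7b
3) 225.564ms=4/7b +112.782ms=2/7b
4) 338.346ms=6/7b +112.782ms=2/7b
5) 451.128ms=8/7b +112.782ms=2/7b
6) 563.91ms=10/7b +112.782ms=2/7b
7) 676.692ms=12/7b +112.782ms=2/7b
8) 789.474ms=2b +592.105ms=3/2b
9) 1381.579ms=7/2b +197.368ms=1/2b
10) 1578.947ms=4b +394.737ms=1b
11) 1973.684ms=5b +394.737ms=1b
12) 2368.421ms=6b +112.782ms=2/7b
13) 2481.203ms=44/7b +112.782ms=2/7b
14) 2593.985ms=46/7b +112.782ms=2/7b
15) 2706.767ms=48/7b +225.564ms=4/7b
16) 2932.331ms=52/7b +112.782ms=2/7b
17) 3045.113ms=54/7b +112.782ms=2/7b
Σ=8b of 8 (152bpm 2/4) — PASS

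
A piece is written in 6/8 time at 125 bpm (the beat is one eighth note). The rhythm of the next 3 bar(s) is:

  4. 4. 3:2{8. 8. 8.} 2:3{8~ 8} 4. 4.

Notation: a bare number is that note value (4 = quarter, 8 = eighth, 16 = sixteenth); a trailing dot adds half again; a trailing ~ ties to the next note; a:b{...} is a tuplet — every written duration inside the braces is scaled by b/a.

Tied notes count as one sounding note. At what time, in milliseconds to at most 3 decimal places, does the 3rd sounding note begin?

note 3 onset = 6b = 2880.0ms

1. 0.0ms @ 0 + 1440.0ms (3)
2. 1440.0ms @ 3 + 1440.0ms (3)
3. 2880.0ms @ 6 + 480.0ms (1)
4. 3360.0ms @ 7 + 480.0ms (1)
5. 3840.0ms @ 8 + 480.0ms (1)
6. 4320.0ms @ 9 + 1440.0ms (3)
7. 5760.0ms @ 12 + 1440.0ms (3)
8. 7200.0ms @ 15 + 1440.0ms (3)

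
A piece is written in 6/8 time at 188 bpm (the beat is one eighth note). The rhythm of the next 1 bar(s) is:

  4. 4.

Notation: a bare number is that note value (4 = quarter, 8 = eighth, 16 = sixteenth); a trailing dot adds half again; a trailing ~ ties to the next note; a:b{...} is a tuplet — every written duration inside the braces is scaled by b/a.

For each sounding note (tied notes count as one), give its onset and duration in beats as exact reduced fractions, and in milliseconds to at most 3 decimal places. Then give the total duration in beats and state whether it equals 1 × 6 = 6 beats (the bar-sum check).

1) 0.0ms=0b +957.447ms=3b
2) 957.447ms=3b +957.447ms=3b
Σ=6b of 6 (188bpm 6/8) — PASS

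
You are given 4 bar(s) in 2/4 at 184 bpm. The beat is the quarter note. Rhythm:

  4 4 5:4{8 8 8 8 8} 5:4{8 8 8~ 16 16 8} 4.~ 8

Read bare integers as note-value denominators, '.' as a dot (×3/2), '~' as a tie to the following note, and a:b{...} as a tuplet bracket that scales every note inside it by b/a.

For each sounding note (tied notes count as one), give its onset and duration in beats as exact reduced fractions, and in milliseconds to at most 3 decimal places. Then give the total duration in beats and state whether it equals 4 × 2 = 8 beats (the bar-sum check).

1) 0.0ms=0b +326.087ms=1b
2) 326.087ms=1b +326.087ms=1b
3) 652.174ms=2b +130.435ms=2/5b
4) 782.609ms=12/5b +130.435ms=2/5b
5) 913.043ms=14/5b +130.435ms=2/5b
6) 1043.478ms=16/5b +130.435ms=2/5b
7) 1173.913ms=18/5b +130.435ms=2/5b
8) 1304.348ms=4b +130.435ms=2/5b
9) 1434.783ms=22/5b +130.435ms=2/5b
10) 1565.217ms=24/5b +195.652ms=3/5b
11) 1760.87ms=27/5b +65.217ms=1/5b
12) 1826.087ms=28/5b +130.435ms=2/5b
13) 1956.522ms=6b +652.174ms=2b
Σ=8b of 8 (184bpm 2/4) — PASS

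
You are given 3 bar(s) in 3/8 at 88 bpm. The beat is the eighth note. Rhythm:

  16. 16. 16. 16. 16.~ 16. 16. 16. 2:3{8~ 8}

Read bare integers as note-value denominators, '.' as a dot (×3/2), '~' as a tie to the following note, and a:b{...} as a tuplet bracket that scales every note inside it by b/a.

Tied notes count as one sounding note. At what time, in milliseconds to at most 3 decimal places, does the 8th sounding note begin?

note 8 onset = 6b = 4090.909ms

1. 0.0ms @ 0 + 511.364ms (3/4)
2. 511.364ms @ 3/4 + 511.364ms (3/4)
3. 1022.727ms @ 3/2 + 511.364ms (3/4)
4. 1534.091ms @ 9/4 + 511.364ms (3/4)
5. 2045.455ms @ 3 + 1022.727ms (3/2)
6. 3068.182ms @ 9/2 + 511.364ms (3/4)
7. 3579.545ms @ 21/4 + 511.364ms (3/4)
8. 4090.909ms @ 6 + 2045.455ms (3)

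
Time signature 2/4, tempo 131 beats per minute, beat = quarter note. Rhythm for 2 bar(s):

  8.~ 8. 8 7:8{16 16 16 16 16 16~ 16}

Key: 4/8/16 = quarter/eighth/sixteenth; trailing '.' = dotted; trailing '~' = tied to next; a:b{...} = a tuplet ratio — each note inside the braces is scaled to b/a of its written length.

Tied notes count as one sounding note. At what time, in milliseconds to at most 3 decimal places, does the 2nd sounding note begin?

note 2 onset = 3/2b = 687.023ms

1. 0.0ms @ 0 + 687.023ms (3/2)
2. 687.023ms @ 3/2 + 229.008ms (1/2)
3. 916.031ms @ 2 + 130.862ms (2/7)
4. 1046.892ms @ 16/7 + 130.862ms (2/7)
5. 1177.754ms @ 18/7 + 130.862ms (2/7)
6. 1308.615ms @ 20/7 + 130.862ms (2/7)
7. 1439.477ms @ 22/7 + 130.862ms (2/7)
8. 1570.338ms @ 24/7 + 261.723ms (4/7)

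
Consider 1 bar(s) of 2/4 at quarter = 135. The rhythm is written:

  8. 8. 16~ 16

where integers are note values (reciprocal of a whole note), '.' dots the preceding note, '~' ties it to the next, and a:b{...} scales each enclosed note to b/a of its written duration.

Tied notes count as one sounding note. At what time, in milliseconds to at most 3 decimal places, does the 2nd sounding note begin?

note 2 onset = 3/4b = 333.333ms

1. 0.0ms @ 0 + 333.333ms (3/4)
2. 333.333ms @ 3/4 + 333.333ms (3/4)
3. 666.667ms @ 3/2 + 222.222ms (1/2)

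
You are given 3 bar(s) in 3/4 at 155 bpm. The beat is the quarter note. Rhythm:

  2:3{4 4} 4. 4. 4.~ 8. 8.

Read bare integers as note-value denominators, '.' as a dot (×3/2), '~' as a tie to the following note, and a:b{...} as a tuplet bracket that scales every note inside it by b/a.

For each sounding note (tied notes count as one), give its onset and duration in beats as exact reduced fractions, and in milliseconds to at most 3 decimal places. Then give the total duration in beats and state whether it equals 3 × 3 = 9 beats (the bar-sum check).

1) 0.0ms=0b +580.645ms=3/2b
2) 580.645ms=3/2b +580.645ms=3/2b
3) 1161.29ms=3b +580.645ms=3/2b
4) 1741.935ms=9/2b +580.645ms=3/2b
5) 2322.581ms=6b +870.968ms=9/4b
6) 3193.548ms=33/4b +290.323ms=3/4b
Σ=9b of 9 (155bpm 3/4) — PASS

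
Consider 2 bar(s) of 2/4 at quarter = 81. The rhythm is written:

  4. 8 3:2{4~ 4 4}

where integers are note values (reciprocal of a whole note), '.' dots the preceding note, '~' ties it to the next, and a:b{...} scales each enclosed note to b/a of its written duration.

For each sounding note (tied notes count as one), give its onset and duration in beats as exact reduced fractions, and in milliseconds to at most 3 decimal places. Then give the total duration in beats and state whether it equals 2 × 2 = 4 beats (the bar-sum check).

1) 0.0ms=0b +1111.111ms=3/2b
2) 1111.111ms=3/2b +370.37ms=1/2b
3) 1481.481ms=2b +987.654ms=4/3b
4) 2469.136ms=10/3b +493.827ms=2/3b
Σ=4b of 4 (81bpm 2/4) — PASS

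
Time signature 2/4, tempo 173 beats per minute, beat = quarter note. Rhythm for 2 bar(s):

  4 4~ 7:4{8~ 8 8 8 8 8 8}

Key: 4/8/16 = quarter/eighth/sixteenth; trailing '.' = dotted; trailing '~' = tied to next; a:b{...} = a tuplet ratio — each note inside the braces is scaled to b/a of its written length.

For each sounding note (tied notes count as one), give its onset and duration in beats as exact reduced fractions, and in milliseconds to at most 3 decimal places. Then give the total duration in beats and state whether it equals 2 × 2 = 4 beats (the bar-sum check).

1) 0.0ms=0b +346.821ms=1b
2) 346.821ms=1b +545.004ms=11/7b
3) 891.825ms=18/7b +99.092ms=2/7b
4) 990.917ms=20/7b +99.092ms=2/7b
5) 1090.008ms=22/7b +99.092ms=2/7b
6) 1189.1ms=24/7b +99.092ms=2/7b
7) 1288.192ms=26/7b +99.092ms=2/7b
Σ=4b of 4 (173bpm 2/4) — PASS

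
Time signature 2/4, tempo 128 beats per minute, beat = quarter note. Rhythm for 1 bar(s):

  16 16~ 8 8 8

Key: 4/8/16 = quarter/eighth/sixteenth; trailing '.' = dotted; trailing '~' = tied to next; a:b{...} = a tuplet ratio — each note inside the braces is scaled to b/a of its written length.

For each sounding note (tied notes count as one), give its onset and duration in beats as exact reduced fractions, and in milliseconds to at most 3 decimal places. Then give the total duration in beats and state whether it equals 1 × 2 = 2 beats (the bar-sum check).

1) 0.0ms=0b +117.188ms=1/4b
2) 117.188ms=1/4b +351.562ms=3/4b
3) 468.75ms=1b +234.375ms=1/2b
4) 703.125ms=3/2b +234.375ms=1/2b
Σ=2b of 2 (128bpm 2/4) — PASS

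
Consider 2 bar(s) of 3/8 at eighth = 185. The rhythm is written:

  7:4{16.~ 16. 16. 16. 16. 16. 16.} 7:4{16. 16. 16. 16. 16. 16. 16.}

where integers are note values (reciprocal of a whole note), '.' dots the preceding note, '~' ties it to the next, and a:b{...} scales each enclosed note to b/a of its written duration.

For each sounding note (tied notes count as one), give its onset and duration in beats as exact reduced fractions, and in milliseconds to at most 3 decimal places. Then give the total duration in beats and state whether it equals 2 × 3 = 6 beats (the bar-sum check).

1) 0.0ms=0b +277.992ms=6/7b
2) 277.992ms=6/7b +138.996ms=3/7b
3) 416.988ms=9/7b +138.996ms=3/7b
4) 555.985ms=12/7b +138.996ms=3/7b
5) 694.981ms=15/7b +138.996ms=3/7b
6) 833.977ms=18/7b +138.996ms=3/7b
7) 972.973ms=3b +138.996ms=3/7b
8) 1111.969ms=24/7b +138.996ms=3/7b
9) 1250.965ms=27/7b +138.996ms=3/7b
10) 1389.961ms=30/7b +138.996ms=3/7b
11) 1528.958ms=33/7b +138.996ms=3/7b
12) 1667.954ms=36/7b +138.996ms=3/7b
13) 1806.95ms=39/7b +138.996ms=3/7b
Σ=6b of 6 (185bpm 3/8) — PASS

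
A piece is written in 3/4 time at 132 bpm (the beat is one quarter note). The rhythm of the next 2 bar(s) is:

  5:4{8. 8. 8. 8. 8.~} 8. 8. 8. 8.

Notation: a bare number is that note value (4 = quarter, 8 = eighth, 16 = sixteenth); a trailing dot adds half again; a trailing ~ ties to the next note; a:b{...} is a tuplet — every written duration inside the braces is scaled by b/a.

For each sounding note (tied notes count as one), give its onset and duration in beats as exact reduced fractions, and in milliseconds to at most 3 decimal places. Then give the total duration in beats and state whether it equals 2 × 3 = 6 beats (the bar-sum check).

1) 0.0ms=0b +272.727ms=3/5b
2) 272.727ms=3/5b +272.727ms=3/5b
3) 545.455ms=6/5b +272.727ms=3/5b
4) 818.182ms=9/5b +272.727ms=3/5b
5) 1090.909ms=12/5b +613.636ms=27/20b
6) 1704.545ms=15/4b +340.909ms=3/4b
7) 2045.455ms=9/2b +340.909ms=3/4b
8) 2386.364ms=21/4b +340.909ms=3/4b
Σ=6b of 6 (132bpm 3/4) — PASS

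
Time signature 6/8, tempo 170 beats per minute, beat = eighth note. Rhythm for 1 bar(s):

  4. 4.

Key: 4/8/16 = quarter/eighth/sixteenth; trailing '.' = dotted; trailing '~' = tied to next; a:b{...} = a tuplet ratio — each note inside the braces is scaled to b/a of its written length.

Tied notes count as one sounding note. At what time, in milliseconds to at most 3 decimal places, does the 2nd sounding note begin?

note 2 onset = 3b = 1058.824ms

1. 0.0ms @ 0 + 1058.824ms (3)
2. 1058.824ms @ 3 + 1058.824ms (3)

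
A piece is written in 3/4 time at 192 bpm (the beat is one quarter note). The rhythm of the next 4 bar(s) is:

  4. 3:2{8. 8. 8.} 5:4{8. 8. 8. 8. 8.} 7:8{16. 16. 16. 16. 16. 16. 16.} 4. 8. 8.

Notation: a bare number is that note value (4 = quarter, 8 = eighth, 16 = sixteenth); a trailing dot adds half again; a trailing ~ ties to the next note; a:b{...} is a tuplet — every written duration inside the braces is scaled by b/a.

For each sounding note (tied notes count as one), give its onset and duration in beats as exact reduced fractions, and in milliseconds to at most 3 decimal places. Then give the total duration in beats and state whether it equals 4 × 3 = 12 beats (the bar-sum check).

1) 0.0ms=0b +468.75ms=3/2b
2) 468.75ms=3/2b +156.25ms=1/2b
3) 625.0ms=2b +156.25ms=1/2b
4) 781.25ms=5/2b +156.25ms=1/2b
5) 937.5ms=3b +187.5ms=3/5b
6) 1125.0ms=18/5b +187.5ms=3/5b
7) 1312.5ms=21/5b +187.5ms=3/5b
8) 1500.0ms=24/5b +187.5ms=3/5b
9) 1687.5ms=27/5b +187.5ms=3/5b
10) 1875.0ms=6b +133.929ms=3/7b
11) 2008.929ms=45/7b +133.929ms=3/7b
12) 2142.857ms=48/7b +133.929ms=3/7b
13) 2276.786ms=51/7b +133.929ms=3/7b
14) 2410.714ms=54/7b +133.929ms=3/7b
15) 2544.643ms=57/7b +133.929ms=3/7b
16) 2678.571ms=60/7b +133.929ms=3/7b
17) 2812.5ms=9b +468.75ms=3/2b
18) 3281.25ms=21/2b +234.375ms=3/4b
19) 3515.625ms=45/4b +234.375ms=3/4b
Σ=12b of 12 (192bpm 3/4) — PASS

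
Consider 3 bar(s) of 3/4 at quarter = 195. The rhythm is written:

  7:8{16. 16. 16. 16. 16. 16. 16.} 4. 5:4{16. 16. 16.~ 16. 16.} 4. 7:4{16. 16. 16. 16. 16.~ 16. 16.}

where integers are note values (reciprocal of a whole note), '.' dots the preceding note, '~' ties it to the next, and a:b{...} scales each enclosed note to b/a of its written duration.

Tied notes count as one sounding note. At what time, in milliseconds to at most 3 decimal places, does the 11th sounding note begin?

note 11 onset = 51/10b = 1569.231ms

1. 0.0ms @ 0 + 131.868ms (3/7)
2. 131.868ms @ 3/7 + 131.868ms (3/7)
3. 263.736ms @ 6/7 + 131.868ms (3/7)
4. 395.604ms @ 9/7 + 131.868ms (3/7)
5. 527.473ms @ 12/7 + 131.868ms (3/7)
6. 659.341ms @ 15/7 + 131.868ms (3/7)
7. 791.209ms @ 18/7 + 131.868ms (3/7)
8. 923.077ms @ 3 + 461.538ms (3/2)
9. 1384.615ms @ 9/2 + 92.308ms (3/10)
10. 1476.923ms @ 24/5 + 92.308ms (3/10)
11. 1569.231ms @ 51/10 + 184.615ms (3/5)
12. 1753.846ms @ 57/10 + 92.308ms (3/10)
13. 1846.154ms @ 6 + 461.538ms (3/2)
14. 2307.692ms @ 15/2 + 65.934ms (3/14)
15. 2373.626ms @ 54/7 + 65.934ms (3/14)
16. 2439.56ms @ 111/14 + 65.934ms (3/14)
17. 2505.495ms @ 57/7 + 65.934ms (3/14)
18. 2571.429ms @ 117/14 + 131.868ms (3/7)
19. 2703.297ms @ 123/14 + 65.934ms (3/14)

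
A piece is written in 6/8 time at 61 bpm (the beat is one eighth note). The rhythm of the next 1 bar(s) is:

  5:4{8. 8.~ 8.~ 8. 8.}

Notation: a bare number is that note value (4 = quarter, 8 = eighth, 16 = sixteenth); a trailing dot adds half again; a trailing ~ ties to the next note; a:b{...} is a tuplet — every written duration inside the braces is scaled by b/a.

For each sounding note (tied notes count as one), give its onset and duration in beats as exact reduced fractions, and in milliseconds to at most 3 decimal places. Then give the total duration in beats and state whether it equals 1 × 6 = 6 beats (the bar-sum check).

1) 0.0ms=0b +1180.328ms=6/5b
2) 1180.328ms=6/5b +3540.984ms=18/5b
3) 4721.311ms=24/5b +1180.328ms=6/5b
Σ=6b of 6 (61bpm 6/8) — PASS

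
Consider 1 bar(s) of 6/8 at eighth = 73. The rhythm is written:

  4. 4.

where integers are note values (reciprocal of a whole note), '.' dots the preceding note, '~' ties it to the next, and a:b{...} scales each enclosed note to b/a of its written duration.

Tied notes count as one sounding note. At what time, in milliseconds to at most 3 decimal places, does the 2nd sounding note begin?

1. 0.0ms @ 0 + 2465.753ms (3)
2. 2465.753ms @ 3 + 2465.753ms (3)

note 2 onset = 3b = 2465.753ms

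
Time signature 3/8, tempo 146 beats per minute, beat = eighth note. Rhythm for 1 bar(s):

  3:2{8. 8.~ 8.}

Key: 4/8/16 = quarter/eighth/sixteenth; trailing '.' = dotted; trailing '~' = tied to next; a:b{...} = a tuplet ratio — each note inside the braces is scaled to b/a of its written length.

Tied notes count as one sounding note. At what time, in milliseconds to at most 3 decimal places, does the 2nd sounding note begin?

1. 0.0ms @ 0 + 410.959ms (1)
2. 410.959ms @ 1 + 821.918ms (2)

note 2 onset = 1b = 410.959ms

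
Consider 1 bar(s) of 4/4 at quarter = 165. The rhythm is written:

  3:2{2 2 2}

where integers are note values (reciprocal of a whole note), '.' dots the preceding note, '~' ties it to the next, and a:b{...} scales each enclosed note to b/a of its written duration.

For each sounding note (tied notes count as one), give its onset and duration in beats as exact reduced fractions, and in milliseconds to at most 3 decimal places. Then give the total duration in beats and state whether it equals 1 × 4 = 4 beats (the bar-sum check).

1) 0.0ms=0b +484.848ms=4/3b
2) 484.848ms=4/3b +484.848ms=4/3b
3) 969.697ms=8/3b +484.848ms=4/3b
Σ=4b of 4 (165bpm 4/4) — PASS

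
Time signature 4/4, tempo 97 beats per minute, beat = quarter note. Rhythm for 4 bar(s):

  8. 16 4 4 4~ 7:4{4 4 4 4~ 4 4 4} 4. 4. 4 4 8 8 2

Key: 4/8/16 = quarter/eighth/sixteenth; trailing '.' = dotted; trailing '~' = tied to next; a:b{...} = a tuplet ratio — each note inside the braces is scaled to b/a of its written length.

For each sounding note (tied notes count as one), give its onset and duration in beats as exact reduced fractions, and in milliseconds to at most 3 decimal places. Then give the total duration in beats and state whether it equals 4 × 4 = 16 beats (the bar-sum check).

1) 0.0ms=0b +463.918ms=3/4b
2) 463.918ms=3/4b +154.639ms=1/4b
3) 618.557ms=1b +618.557ms=1b
4) 1237.113ms=2b +618.557ms=1b
5) 1855.67ms=3b +972.018ms=11/7b
6) 2827.688ms=32/7b +353.461ms=4/7b
7) 3181.149ms=36/7b +353.461ms=4/7b
8) 3534.61ms=40/7b +706.922ms=8/7b
9) 4241.532ms=48/7b +353.461ms=4/7b
10) 4594.993ms=52/7b +353.461ms=4/7b
11) 4948.454ms=8b +927.835ms=3/2b
12) 5876.289ms=19/2b +927.835ms=3/2b
13) 6804.124ms=11b +618.557ms=1b
14) 7422.68ms=12b +618.557ms=1b
15) 8041.237ms=13b +309.278ms=1/2b
16) 8350.515ms=27/2b +309.278ms=1/2b
17) 8659.794ms=14b +1237.113ms=2b
Σ=16b of 16 (97bpm 4/4) — PASS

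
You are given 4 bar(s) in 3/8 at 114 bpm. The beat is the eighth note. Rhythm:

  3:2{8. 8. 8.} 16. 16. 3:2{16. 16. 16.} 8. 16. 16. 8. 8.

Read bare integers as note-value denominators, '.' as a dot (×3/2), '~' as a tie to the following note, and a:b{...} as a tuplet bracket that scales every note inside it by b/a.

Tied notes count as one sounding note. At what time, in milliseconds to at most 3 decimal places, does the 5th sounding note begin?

note 5 onset = 15/4b = 1973.684ms

1. 0.0ms @ 0 + 526.316ms (1)
2. 526.316ms @ 1 + 526.316ms (1)
3. 1052.632ms @ 2 + 526.316ms (1)
4. 1578.947ms @ 3 + 394.737ms (3/4)
5. 1973.684ms @ 15/4 + 394.737ms (3/4)
6. 2368.421ms @ 9/2 + 263.158ms (1/2)
7. 2631.579ms @ 5 + 263.158ms (1/2)
8. 2894.737ms @ 11/2 + 263.158ms (1/2)
9. 3157.895ms @ 6 + 789.474ms (3/2)
10. 3947.368ms @ 15/2 + 394.737ms (3/4)
11. 4342.105ms @ 33/4 + 394.737ms (3/4)
12. 4736.842ms @ 9 + 789.474ms (3/2)
13. 5526.316ms @ 21/2 + 789.474ms (3/2)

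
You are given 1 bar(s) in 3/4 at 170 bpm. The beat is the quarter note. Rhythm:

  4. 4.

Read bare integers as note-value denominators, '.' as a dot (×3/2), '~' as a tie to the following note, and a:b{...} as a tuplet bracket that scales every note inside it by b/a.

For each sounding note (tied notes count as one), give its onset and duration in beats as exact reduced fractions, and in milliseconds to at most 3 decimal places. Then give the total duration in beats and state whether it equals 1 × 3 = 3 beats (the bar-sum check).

1) 0.0ms=0b +529.412ms=3/2b
2) 529.412ms=3/2b +529.412ms=3/2b
Σ=3b of 3 (170bpm 3/4) — PASS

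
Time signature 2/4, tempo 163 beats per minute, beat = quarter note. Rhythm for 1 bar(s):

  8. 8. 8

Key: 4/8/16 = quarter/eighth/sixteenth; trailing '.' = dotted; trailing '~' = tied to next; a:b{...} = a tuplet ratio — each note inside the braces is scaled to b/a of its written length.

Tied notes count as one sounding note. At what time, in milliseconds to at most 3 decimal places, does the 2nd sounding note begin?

1. 0.0ms @ 0 + 276.074ms (3/4)
2. 276.074ms @ 3/4 + 276.074ms (3/4)
3. 552.147ms @ 3/2 + 184.049ms (1/2)

note 2 onset = 3/4b = 276.074ms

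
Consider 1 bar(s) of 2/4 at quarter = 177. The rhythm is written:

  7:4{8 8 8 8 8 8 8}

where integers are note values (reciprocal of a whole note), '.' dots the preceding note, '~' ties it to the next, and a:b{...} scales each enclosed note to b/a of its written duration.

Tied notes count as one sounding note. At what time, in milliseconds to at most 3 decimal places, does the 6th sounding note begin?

note 6 onset = 10/7b = 484.262ms

1. 0.0ms @ 0 + 96.852ms (2/7)
2. 96.852ms @ 2/7 + 96.852ms (2/7)
3. 193.705ms @ 4/7 + 96.852ms (2/7)
4. 290.557ms @ 6/7 + 96.852ms (2/7)
5. 387.409ms @ 8/7 + 96.852ms (2/7)
6. 484.262ms @ 10/7 + 96.852ms (2/7)
7. 581.114ms @ 12/7 + 96.852ms (2/7)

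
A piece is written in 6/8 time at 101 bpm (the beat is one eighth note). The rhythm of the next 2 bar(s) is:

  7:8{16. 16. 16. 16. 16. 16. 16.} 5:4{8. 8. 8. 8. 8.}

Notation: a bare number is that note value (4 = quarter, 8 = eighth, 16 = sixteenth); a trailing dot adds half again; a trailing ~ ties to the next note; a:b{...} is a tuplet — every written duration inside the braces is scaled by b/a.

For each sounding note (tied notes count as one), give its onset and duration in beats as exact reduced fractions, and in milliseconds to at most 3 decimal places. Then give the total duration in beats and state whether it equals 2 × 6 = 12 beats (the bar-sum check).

1) 0.0ms=0b +509.194ms=6/7b
2) 509.194ms=6/7b +509.194ms=6/7b
3) 1018.388ms=12/7b +509.194ms=6/7b
4) 1527.581ms=18/7b +509.194ms=6/7b
5) 2036.775ms=24/7b +509.194ms=6/7b
6) 2545.969ms=30/7b +509.194ms=6/7b
7) 3055.163ms=36/7b +509.194ms=6/7b
8) 3564.356ms=6b +712.871ms=6/5b
9) 4277.228ms=36/5b +712.871ms=6/5b
10) 4990.099ms=42/5b +712.871ms=6/5b
11) 5702.97ms=48/5b +712.871ms=6/5b
12) 6415.842ms=54/5b +712.871ms=6/5b
Σ=12b of 12 (101bpm 6/8) — PASS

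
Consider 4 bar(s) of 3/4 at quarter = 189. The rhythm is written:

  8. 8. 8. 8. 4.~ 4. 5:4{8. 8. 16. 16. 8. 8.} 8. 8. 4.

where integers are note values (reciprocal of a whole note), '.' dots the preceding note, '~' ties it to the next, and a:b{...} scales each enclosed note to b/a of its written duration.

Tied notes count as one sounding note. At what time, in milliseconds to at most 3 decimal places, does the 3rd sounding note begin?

1. 0.0ms @ 0 + 238.095ms (3/4)
2. 238.095ms @ 3/4 + 238.095ms (3/4)
3. 476.19ms @ 3/2 + 238.095ms (3/4)
4. 714.286ms @ 9/4 + 238.095ms (3/4)
5. 952.381ms @ 3 + 952.381ms (3)
6. 1904.762ms @ 6 + 190.476ms (3/5)
7. 2095.238ms @ 33/5 + 190.476ms (3/5)
8. 2285.714ms @ 36/5 + 95.238ms (3/10)
9. 2380.952ms @ 15/2 + 95.238ms (3/10)
10. 2476.19ms @ 39/5 + 190.476ms (3/5)
11. 2666.667ms @ 42/5 + 190.476ms (3/5)
12. 2857.143ms @ 9 + 238.095ms (3/4)
13. 3095.238ms @ 39/4 + 238.095ms (3/4)
14. 3333.333ms @ 21/2 + 476.19ms (3/2)

note 3 onset = 3/2b = 476.19ms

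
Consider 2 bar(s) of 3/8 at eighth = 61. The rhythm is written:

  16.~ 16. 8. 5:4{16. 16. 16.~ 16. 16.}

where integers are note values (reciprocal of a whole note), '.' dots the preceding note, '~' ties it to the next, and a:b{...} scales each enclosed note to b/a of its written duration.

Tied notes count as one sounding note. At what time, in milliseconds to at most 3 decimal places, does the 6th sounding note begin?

1. 0.0ms @ 0 + 1475.41ms (3/2)
2. 1475.41ms @ 3/2 + 1475.41ms (3/2)
3. 2950.82ms @ 3 + 590.164ms (3/5)
4. 3540.984ms @ 18/5 + 590.164ms (3/5)
5. 4131.148ms @ 21/5 + 1180.328ms (6/5)
6. 5311.475ms @ 27/5 + 590.164ms (3/5)

note 6 onset = 27/5b = 5311.475ms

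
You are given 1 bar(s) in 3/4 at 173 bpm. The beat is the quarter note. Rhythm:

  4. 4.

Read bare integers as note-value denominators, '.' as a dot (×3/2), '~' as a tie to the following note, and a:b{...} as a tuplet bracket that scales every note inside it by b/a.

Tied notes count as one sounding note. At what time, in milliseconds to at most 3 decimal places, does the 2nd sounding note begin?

1. 0.0ms @ 0 + 520.231ms (3/2)
2. 520.231ms @ 3/2 + 520.231ms (3/2)

note 2 onset = 3/2b = 520.231ms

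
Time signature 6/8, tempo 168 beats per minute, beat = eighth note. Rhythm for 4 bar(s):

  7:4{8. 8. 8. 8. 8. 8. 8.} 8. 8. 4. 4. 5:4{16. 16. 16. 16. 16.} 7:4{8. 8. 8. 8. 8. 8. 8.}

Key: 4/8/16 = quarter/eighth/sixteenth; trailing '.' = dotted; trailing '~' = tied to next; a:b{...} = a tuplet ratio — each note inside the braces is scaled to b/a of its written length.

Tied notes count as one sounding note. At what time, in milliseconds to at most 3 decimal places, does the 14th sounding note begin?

note 14 onset = 81/5b = 5785.714ms

1. 0.0ms @ 0 + 306.122ms (6/7)
2. 306.122ms @ 6/7 + 306.122ms (6/7)
3. 612.245ms @ 12/7 + 306.122ms (6/7)
4. 918.367ms @ 18/7 + 306.122ms (6/7)
5. 1224.49ms @ 24/7 + 306.122ms (6/7)
6. 1530.612ms @ 30/7 + 306.122ms (6/7)
7. 1836.735ms @ 36/7 + 306.122ms (6/7)
8. 2142.857ms @ 6 + 535.714ms (3/2)
9. 2678.571ms @ 15/2 + 535.714ms (3/2)
10. 3214.286ms @ 9 + 1071.429ms (3)
11. 4285.714ms @ 12 + 1071.429ms (3)
12. 5357.143ms @ 15 + 214.286ms (3/5)
13. 5571.429ms @ 78/5 + 214.286ms (3/5)
14. 5785.714ms @ 81/5 + 214.286ms (3/5)
15. 6000.0ms @ 84/5 + 214.286ms (3/5)
16. 6214.286ms @ 87/5 + 214.286ms (3/5)
17. 6428.571ms @ 18 + 306.122ms (6/7)
18. 6734.694ms @ 132/7 + 306.122ms (6/7)
19. 7040.816ms @ 138/7 + 306.122ms (6/7)
20. 7346.939ms @ 144/7 + 306.122ms (6/7)
21. 7653.061ms @ 150/7 + 306.122ms (6/7)
22. 7959.184ms @ 156/7 + 306.122ms (6/7)
23. 8265.306ms @ 162/7 + 306.122ms (6/7)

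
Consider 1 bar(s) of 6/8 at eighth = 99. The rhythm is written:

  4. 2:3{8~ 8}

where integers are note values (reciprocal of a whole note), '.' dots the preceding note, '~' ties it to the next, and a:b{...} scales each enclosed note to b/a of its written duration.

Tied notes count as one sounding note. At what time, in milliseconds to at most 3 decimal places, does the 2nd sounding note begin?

1. 0.0ms @ 0 + 1818.182ms (3)
2. 1818.182ms @ 3 + 1818.182ms (3)

note 2 onset = 3b = 1818.182ms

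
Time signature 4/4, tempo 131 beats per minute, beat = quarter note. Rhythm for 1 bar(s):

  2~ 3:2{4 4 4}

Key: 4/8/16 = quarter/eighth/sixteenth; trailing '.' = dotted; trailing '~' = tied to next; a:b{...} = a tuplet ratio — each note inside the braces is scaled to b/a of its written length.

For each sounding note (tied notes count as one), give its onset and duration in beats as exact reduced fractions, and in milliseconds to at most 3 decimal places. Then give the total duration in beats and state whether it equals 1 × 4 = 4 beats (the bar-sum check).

1) 0.0ms=0b +1221.374ms=8/3b
2) 1221.374ms=8/3b +305.344ms=2/3b
3) 1526.718ms=10/3b +305.344ms=2/3b
Σ=4b of 4 (131bpm 4/4) — PASS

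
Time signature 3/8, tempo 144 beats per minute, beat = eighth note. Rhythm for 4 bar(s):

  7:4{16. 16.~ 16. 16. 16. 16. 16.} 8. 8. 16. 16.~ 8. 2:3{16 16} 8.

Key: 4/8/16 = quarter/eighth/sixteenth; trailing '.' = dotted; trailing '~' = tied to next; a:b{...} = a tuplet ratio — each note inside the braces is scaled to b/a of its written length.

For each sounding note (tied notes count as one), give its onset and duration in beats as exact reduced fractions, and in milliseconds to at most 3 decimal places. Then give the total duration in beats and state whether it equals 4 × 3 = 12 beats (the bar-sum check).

1) 0.0ms=0b +178.571ms=3/7b
2) 178.571ms=3/7b +357.143ms=6/7b
3) 535.714ms=9/7b +178.571ms=3/7b
4) 714.286ms=12/7b +178.571ms=3/7b
5) 892.857ms=15/7b +178.571ms=3/7b
6) 1071.429ms=18/7b +178.571ms=3/7b
7) 1250.0ms=3b +625.0ms=3/2b
8) 1875.0ms=9/2b +625.0ms=3/2b
9) 2500.0ms=6b +312.5ms=3/4b
10) 2812.5ms=27/4b +937.5ms=9/4b
11) 3750.0ms=9b +312.5ms=3/4b
12) 4062.5ms=39/4b +312.5ms=3/4b
13) 4375.0ms=21/2b +625.0ms=3/2b
Σ=12b of 12 (144bpm 3/8) — PASS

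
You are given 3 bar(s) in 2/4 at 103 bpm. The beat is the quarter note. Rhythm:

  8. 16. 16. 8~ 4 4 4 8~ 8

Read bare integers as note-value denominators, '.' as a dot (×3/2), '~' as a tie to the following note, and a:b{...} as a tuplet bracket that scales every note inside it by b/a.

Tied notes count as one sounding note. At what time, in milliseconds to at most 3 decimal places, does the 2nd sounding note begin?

note 2 onset = 3/4b = 436.893ms

1. 0.0ms @ 0 + 436.893ms (3/4)
2. 436.893ms @ 3/4 + 218.447ms (3/8)
3. 655.34ms @ 9/8 + 218.447ms (3/8)
4. 873.786ms @ 3/2 + 873.786ms (3/2)
5. 1747.573ms @ 3 + 582.524ms (1)
6. 2330.097ms @ 4 + 582.524ms (1)
7. 2912.621ms @ 5 + 582.524ms (1)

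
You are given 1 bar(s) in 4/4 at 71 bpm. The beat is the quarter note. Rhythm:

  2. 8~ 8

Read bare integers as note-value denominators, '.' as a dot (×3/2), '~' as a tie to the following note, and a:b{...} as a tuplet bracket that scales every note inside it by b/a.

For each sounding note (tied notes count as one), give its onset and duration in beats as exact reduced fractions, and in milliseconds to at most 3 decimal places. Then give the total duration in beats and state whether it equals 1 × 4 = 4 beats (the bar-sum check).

1) 0.0ms=0b +2535.211ms=3b
2) 2535.211ms=3b +845.07ms=1b
Σ=4b of 4 (71bpm 4/4) — PASS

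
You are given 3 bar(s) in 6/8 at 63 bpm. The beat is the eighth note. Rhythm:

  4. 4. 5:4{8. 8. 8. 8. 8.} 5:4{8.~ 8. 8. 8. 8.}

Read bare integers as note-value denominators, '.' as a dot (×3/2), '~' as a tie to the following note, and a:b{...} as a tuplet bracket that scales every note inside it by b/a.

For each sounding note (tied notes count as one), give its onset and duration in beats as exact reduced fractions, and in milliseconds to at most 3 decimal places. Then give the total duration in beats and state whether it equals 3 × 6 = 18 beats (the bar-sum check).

1) 0.0ms=0b +2857.143ms=3b
2) 2857.143ms=3b +2857.143ms=3b
3) 5714.286ms=6b +1142.857ms=6/5b
4) 6857.143ms=36/5b +1142.857ms=6/5b
5) 8000.0ms=42/5b +1142.857ms=6/5b
6) 9142.857ms=48/5b +1142.857ms=6/5b
7) 10285.714ms=54/5b +1142.857ms=6/5b
8) 11428.571ms=12b +2285.714ms=12/5b
9) 13714.286ms=72/5b +1142.857ms=6/5b
10) 14857.143ms=78/5b +1142.857ms=6/5b
11) 16000.0ms=84/5b +1142.857ms=6/5b
Σ=18b of 18 (63bpm 6/8) — PASS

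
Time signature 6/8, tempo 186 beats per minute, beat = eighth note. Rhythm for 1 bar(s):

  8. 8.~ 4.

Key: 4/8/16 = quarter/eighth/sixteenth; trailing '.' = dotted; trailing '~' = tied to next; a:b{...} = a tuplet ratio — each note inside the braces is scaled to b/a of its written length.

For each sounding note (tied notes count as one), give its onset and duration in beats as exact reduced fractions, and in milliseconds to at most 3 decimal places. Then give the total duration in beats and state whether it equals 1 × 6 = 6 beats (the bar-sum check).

1) 0.0ms=0b +483.871ms=3/2b
2) 483.871ms=3/2b +1451.613ms=9/2b
Σ=6b of 6 (186bpm 6/8) — PASS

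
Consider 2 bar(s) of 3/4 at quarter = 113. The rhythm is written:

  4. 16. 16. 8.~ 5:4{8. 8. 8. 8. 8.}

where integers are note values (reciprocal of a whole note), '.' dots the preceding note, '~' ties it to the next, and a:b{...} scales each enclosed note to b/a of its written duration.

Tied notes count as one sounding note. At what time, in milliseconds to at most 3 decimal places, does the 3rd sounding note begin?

note 3 onset = 15/8b = 995.575ms

1. 0.0ms @ 0 + 796.46ms (3/2)
2. 796.46ms @ 3/2 + 199.115ms (3/8)
3. 995.575ms @ 15/8 + 199.115ms (3/8)
4. 1194.69ms @ 9/4 + 716.814ms (27/20)
5. 1911.504ms @ 18/5 + 318.584ms (3/5)
6. 2230.088ms @ 21/5 + 318.584ms (3/5)
7. 2548.673ms @ 24/5 + 318.584ms (3/5)
8. 2867.257ms @ 27/5 + 318.584ms (3/5)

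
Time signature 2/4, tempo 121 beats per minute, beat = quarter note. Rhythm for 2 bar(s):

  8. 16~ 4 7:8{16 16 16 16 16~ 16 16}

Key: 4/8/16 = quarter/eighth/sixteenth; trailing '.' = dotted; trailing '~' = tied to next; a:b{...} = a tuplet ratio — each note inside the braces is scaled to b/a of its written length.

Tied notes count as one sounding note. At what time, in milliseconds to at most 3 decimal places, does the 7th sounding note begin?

1. 0.0ms @ 0 + 371.901ms (3/4)
2. 371.901ms @ 3/4 + 619.835ms (5/4)
3. 991.736ms @ 2 + 141.677ms (2/7)
4. 1133.412ms @ 16/7 + 141.677ms (2/7)
5. 1275.089ms @ 18/7 + 141.677ms (2/7)
6. 1416.765ms @ 20/7 + 141.677ms (2/7)
7. 1558.442ms @ 22/7 + 283.353ms (4/7)
8. 1841.795ms @ 26/7 + 141.677ms (2/7)

note 7 onset = 22/7b = 1558.442ms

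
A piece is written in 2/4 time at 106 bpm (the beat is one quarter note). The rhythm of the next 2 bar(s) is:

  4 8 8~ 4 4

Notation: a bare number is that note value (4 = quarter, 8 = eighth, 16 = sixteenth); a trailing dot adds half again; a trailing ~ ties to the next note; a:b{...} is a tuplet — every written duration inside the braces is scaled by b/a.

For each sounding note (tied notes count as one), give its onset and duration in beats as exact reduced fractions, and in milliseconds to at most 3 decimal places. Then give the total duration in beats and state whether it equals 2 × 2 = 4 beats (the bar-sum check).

1) 0.0ms=0b +566.038ms=1b
2) 566.038ms=1b +283.019ms=1/2b
3) 849.057ms=3/2b +849.057ms=3/2b
4) 1698.113ms=3b +566.038ms=1b
Σ=4b of 4 (106bpm 2/4) — PASS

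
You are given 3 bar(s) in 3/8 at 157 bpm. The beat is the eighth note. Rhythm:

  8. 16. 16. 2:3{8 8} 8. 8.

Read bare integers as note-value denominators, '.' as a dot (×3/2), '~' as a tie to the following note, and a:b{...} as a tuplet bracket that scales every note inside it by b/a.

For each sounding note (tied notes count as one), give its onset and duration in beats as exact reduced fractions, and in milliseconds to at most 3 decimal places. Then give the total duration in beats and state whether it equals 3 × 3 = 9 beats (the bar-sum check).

1) 0.0ms=0b +573.248ms=3/2b
2) 573.248ms=3/2b +286.624ms=3/4b
3) 859.873ms=9/4b +286.624ms=3/4b
4) 1146.497ms=3b +573.248ms=3/2b
5) 1719.745ms=9/2b +573.248ms=3/2b
6) 2292.994ms=6b +573.248ms=3/2b
7) 2866.242ms=15/2b +573.248ms=3/2b
Σ=9b of 9 (157bpm 3/8) — PASS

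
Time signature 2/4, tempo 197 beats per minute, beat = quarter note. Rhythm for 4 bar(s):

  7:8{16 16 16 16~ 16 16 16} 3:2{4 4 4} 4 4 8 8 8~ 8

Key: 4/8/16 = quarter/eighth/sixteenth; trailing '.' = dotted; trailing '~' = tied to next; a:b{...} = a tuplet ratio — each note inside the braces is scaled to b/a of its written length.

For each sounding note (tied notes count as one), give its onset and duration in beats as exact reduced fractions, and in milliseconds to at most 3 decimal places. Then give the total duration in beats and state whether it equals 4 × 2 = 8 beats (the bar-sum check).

1) 0.0ms=0b +87.02ms=2/7b
2) 87.02ms=2/7b +87.02ms=2/7b
3) 174.039ms=4/7b +87.02ms=2/7b
4) 261.059ms=6/7b +174.039ms=4/7b
5) 435.098ms=10/7b +87.02ms=2/7b
6) 522.117ms=12/7b +87.02ms=2/7b
7) 609.137ms=2b +203.046ms=2/3b
8) 812.183ms=8/3b +203.046ms=2/3b
9) 1015.228ms=10/3b +203.046ms=2/3b
10) 1218.274ms=4b +304.569ms=1b
11) 1522.843ms=5b +304.569ms=1b
12) 1827.411ms=6b +152.284ms=1/2b
13) 1979.695ms=13/2b +152.284ms=1/2b
14) 2131.98ms=7b +304.569ms=1b
Σ=8b of 8 (197bpm 2/4) — PASS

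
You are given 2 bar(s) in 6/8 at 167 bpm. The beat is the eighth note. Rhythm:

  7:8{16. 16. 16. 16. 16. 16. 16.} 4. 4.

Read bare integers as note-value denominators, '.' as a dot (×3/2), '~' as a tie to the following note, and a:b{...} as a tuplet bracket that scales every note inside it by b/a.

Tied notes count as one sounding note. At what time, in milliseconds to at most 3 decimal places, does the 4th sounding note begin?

1. 0.0ms @ 0 + 307.956ms (6/7)
2. 307.956ms @ 6/7 + 307.956ms (6/7)
3. 615.911ms @ 12/7 + 307.956ms (6/7)
4. 923.867ms @ 18/7 + 307.956ms (6/7)
5. 1231.822ms @ 24/7 + 307.956ms (6/7)
6. 1539.778ms @ 30/7 + 307.956ms (6/7)
7. 1847.733ms @ 36/7 + 307.956ms (6/7)
8. 2155.689ms @ 6 + 1077.844ms (3)
9. 3233.533ms @ 9 + 1077.844ms (3)

note 4 onset = 18/7b = 923.867ms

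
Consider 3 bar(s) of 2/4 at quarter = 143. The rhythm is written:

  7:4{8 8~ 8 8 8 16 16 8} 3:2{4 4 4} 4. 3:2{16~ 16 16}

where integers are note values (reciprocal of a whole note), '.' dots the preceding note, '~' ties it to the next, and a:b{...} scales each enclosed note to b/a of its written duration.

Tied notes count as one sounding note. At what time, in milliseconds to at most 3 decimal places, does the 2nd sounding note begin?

1. 0.0ms @ 0 + 119.88ms (2/7)
2. 119.88ms @ 2/7 + 239.76ms (4/7)
3. 359.64ms @ 6/7 + 119.88ms (2/7)
4. 479.52ms @ 8/7 + 119.88ms (2/7)
5. 599.401ms @ 10/7 + 59.94ms (1/7)
6. 659.341ms @ 11/7 + 59.94ms (1/7)
7. 719.281ms @ 12/7 + 119.88ms (2/7)
8. 839.161ms @ 2 + 279.72ms (2/3)
9. 1118.881ms @ 8/3 + 279.72ms (2/3)
10. 1398.601ms @ 10/3 + 279.72ms (2/3)
11. 1678.322ms @ 4 + 629.371ms (3/2)
12. 2307.692ms @ 11/2 + 139.86ms (1/3)
13. 2447.552ms @ 35/6 + 69.93ms (1/6)

note 2 onset = 2/7b = 119.88ms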